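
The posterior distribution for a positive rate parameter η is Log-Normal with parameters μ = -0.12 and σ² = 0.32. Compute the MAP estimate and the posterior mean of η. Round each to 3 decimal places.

MAP = 0.644; posterior mean = 1.041

Mode = exp(μ − σ²) = exp(-0.44) = 0.644.
Mean = exp(μ + σ²/2) = exp(0.040) = 1.041.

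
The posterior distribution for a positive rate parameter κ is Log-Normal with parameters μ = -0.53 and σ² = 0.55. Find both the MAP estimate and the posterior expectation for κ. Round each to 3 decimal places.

MAP: 0.340. Posterior mean: 0.775.

Mode = exp(μ − σ²) = exp(-1.08) = 0.340.
Mean = exp(μ + σ²/2) = exp(-0.255) = 0.775.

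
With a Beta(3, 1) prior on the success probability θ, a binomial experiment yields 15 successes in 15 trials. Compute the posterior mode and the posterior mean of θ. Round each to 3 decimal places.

Posterior: Beta(3+15, 1+0) = Beta(18, 1).
Since β = 1 ≤ 1 and α > 1, the Beta density is monotone increasing on [0,1]; the mode is at 1.
Mean = 18/(18+1) = 0.947.
Mode > mean: the posterior has a left tail.

MAP = 1.000; posterior mean = 0.947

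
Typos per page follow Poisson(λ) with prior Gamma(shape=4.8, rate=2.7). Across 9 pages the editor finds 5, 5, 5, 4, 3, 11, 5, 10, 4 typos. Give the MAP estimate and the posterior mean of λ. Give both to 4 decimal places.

Σ counts = 52. Posterior: Gamma(shape = 4.8+52 = 56.8, rate = 2.7+9 = 11.7).
Mode = (α−1)/β = 55.8/11.7 = 4.7692.
Mean = α/β = 56.8/11.7 = 4.8547.
Right-skewed posterior ⇒ mode < mean.

MAP = 4.7692; posterior mean = 4.8547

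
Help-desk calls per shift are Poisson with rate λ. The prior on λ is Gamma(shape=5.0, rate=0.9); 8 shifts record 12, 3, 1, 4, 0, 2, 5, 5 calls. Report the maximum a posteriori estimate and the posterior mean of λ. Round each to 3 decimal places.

Σ counts = 32. Posterior: Gamma(shape = 5.0+32 = 37.0, rate = 0.9+8 = 8.9).
Mode = (α−1)/β = 36.0/8.9 = 4.045.
Mean = α/β = 37.0/8.9 = 4.157.

maximum a posteriori estimate = 4.045, posterior mean = 4.157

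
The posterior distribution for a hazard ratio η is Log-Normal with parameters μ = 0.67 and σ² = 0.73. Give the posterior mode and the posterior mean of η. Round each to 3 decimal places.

Mode = exp(μ − σ²) = exp(-0.06) = 0.942.
Mean = exp(μ + σ²/2) = exp(1.035) = 2.815.

MAP = 0.942, posterior mean = 2.815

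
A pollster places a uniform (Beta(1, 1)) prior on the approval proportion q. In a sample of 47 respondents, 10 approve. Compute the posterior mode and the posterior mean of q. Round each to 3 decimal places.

posterior mode = 0.213, posterior mean = 0.224

Posterior: Beta(1+10, 1+37) = Beta(11, 38).
Mode = (11−1)/(11+38−2) = 10/47 = 0.213.
With a flat prior the MAP equals the MLE, 10/47.
Mean = 11/(11+38) = 11/49 = 0.224.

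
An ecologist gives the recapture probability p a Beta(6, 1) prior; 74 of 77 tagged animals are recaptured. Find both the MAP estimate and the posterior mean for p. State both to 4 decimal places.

Posterior: Beta(6+74, 1+3) = Beta(80, 4).
Mode = (80−1)/(80+4−2) = 79/82 = 0.9634.
Mean = 80/(80+4) = 80/84 = 0.9524.

MAP estimate = 0.9634, posterior mean = 0.9524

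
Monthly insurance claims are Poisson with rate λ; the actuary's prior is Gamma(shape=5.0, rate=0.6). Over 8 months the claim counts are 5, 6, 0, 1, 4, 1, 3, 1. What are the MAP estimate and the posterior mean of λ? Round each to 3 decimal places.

Σ counts = 21. Posterior: Gamma(shape = 5.0+21 = 26.0, rate = 0.6+8 = 8.6).
Mode = (α−1)/β = 25.0/8.6 = 2.907.
Mean = α/β = 26.0/8.6 = 3.023.
Right-skewed posterior ⇒ mode < mean.

MAP = 2.907, posterior mean = 3.023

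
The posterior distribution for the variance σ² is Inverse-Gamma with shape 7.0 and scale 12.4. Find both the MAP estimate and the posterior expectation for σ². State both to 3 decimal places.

Mode = β/(α+1) = 12.4/8.0 = 1.550.
Mean = β/(α−1) = 12.4/6.0 = 2.067.
The mean is pulled above the mode by the posterior's right skew.

σ²_MAP = 1.550, E[σ²|data] = 2.067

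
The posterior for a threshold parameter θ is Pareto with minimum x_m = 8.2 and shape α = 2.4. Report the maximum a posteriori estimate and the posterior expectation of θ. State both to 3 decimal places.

The Pareto density is strictly decreasing on [x_m, ∞), so the mode is x_m = 8.200.
Mean = α·x_m/(α−1) = 2.4·8.2/1.4 = 14.057.
The mean is pulled above the mode by the posterior's right skew.

MAP: 8.200. Posterior mean: 14.057.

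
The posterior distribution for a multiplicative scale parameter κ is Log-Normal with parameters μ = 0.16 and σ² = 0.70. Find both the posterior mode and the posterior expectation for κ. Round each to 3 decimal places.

MAP = 0.583, posterior mean = 1.665

Mode = exp(μ − σ²) = exp(-0.54) = 0.583.
Mean = exp(μ + σ²/2) = exp(0.510) = 1.665.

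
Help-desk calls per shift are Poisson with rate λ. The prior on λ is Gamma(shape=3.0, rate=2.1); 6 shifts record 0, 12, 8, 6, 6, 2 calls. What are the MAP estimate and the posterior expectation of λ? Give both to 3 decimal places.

MAP = 4.444; posterior mean = 4.568

Σ counts = 34. Posterior: Gamma(shape = 3.0+34 = 37.0, rate = 2.1+6 = 8.1).
Mode = (α−1)/β = 36.0/8.1 = 4.444.
Mean = α/β = 37.0/8.1 = 4.568.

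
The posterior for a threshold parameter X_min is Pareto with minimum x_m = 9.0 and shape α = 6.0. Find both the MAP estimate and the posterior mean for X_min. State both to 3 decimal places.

The Pareto density is strictly decreasing on [x_m, ∞), so the mode is x_m = 9.000.
Mean = α·x_m/(α−1) = 6.0·9.0/5.0 = 10.800.

MAP = 9.000; posterior mean = 10.800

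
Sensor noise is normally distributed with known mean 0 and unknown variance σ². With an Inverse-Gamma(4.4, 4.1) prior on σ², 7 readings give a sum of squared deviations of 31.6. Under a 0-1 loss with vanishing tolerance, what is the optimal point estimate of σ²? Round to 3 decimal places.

Posterior: Inverse-Gamma(shape = 4.4+7/2 = 7.9, scale = 4.1+31.6/2 = 19.9).
Mode = β/(α+1) = 19.9/8.9 = 2.236.
Mean = β/(α−1) = 19.9/6.9 = 2.884.
This is the posterior mode — the MAP estimate.

2.236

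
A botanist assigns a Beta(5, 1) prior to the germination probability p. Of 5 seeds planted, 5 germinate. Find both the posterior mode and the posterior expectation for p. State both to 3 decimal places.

Posterior: Beta(5+5, 1+0) = Beta(10, 1).
Since β = 1 ≤ 1 and α > 1, the Beta density is monotone increasing on [0,1]; the mode is at 1.
Mean = 10/(10+1) = 0.909.

MAP = 1.000, posterior mean = 0.909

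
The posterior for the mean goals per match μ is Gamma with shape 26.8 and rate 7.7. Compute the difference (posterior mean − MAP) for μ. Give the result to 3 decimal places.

Mode = (α−1)/β = 25.8/7.7 = 3.351.
Mean = α/β = 26.8/7.7 = 3.481.
Difference = 3.481 − 3.351 = 0.130.
Mean > mode: the posterior has a right tail.

0.130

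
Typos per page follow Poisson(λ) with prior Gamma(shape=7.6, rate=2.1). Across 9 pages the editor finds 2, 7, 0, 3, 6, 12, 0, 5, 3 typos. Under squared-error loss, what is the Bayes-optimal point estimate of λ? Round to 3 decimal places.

Σ counts = 38. Posterior: Gamma(shape = 7.6+38 = 45.6, rate = 2.1+9 = 11.1).
Mode = (α−1)/β = 44.6/11.1 = 4.018.
Mean = α/β = 45.6/11.1 = 4.108.
Squared-error loss ⇒ the optimal estimator is the posterior mean.

4.108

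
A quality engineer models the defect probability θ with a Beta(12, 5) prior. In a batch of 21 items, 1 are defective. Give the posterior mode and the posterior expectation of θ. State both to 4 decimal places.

posterior mode = 0.3333, posterior expectation = 0.3421

Posterior: Beta(12+1, 5+20) = Beta(13, 25).
Mode = (13−1)/(13+25−2) = 12/36 = 0.3333.
Mean = 13/(13+25) = 13/38 = 0.3421.
Mean > mode: the posterior has a right tail.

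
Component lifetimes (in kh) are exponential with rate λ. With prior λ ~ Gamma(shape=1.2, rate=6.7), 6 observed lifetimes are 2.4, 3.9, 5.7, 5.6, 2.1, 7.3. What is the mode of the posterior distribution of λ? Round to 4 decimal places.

0.1840

Σ times = 27.0. Posterior: Gamma(shape = 1.2+6 = 7.2, rate = 6.7+27.0 = 33.7).
Mode = (α−1)/β = 6.2/33.7 = 0.1840.
Mean = α/β = 7.2/33.7 = 0.2136.
This is the posterior mode — the MAP estimate.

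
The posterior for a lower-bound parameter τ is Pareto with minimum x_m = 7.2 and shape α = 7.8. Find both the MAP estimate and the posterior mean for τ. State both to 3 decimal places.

τ_MAP = 7.200, E[τ|data] = 8.259

The Pareto density is strictly decreasing on [x_m, ∞), so the mode is x_m = 7.200.
Mean = α·x_m/(α−1) = 7.8·7.2/6.8 = 8.259.
Mean > mode: the posterior has a right tail.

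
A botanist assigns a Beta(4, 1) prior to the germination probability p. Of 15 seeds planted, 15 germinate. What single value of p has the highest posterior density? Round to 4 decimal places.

1.0000

Posterior: Beta(4+15, 1+0) = Beta(19, 1).
Since β = 1 ≤ 1 and α > 1, the Beta density is monotone increasing on [0,1]; the mode is at 1.
Mean = 19/(19+1) = 0.9500.
This is the posterior mode — the MAP estimate.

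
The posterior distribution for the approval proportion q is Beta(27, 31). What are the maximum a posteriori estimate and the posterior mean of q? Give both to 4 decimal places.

MAP = 0.4643; posterior mean = 0.4655

Mode = (27−1)/(27+31−2) = 26/56 = 0.4643.
Mean = 27/(27+31) = 27/58 = 0.4655.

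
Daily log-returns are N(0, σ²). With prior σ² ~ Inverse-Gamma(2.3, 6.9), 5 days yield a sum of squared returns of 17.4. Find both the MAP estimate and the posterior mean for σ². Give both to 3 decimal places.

MAP = 2.690, posterior mean = 4.105

Posterior: Inverse-Gamma(shape = 2.3+5/2 = 4.8, scale = 6.9+17.4/2 = 15.6).
Mode = β/(α+1) = 15.6/5.8 = 2.690.
Mean = β/(α−1) = 15.6/3.8 = 4.105.
The posterior is right-skewed, so the mean exceeds the mode.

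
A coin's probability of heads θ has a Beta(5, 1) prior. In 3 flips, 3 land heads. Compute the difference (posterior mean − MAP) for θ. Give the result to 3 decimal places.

-0.111

Posterior: Beta(5+3, 1+0) = Beta(8, 1).
Since β = 1 ≤ 1 and α > 1, the Beta density is monotone increasing on [0,1]; the mode is at 1.
Mean = 8/(8+1) = 0.889.
Difference = 0.889 − 1.000 = -0.111.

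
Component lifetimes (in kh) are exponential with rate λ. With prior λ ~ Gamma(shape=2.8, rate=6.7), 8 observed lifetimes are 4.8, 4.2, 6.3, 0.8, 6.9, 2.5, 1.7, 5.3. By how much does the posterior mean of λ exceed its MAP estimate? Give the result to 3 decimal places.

0.026

Σ times = 32.5. Posterior: Gamma(shape = 2.8+8 = 10.8, rate = 6.7+32.5 = 39.2).
Mode = (α−1)/β = 9.8/39.2 = 0.250.
Mean = α/β = 10.8/39.2 = 0.276.
Difference = 0.276 − 0.250 = 0.026.
The posterior is right-skewed, so the mean exceeds the mode.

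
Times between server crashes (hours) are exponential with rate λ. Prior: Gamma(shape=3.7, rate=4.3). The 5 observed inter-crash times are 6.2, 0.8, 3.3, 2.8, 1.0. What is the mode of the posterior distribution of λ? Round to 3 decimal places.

Σ times = 14.1. Posterior: Gamma(shape = 3.7+5 = 8.7, rate = 4.3+14.1 = 18.4).
Mode = (α−1)/β = 7.7/18.4 = 0.418.
Mean = α/β = 8.7/18.4 = 0.473.
This is the posterior mode — the MAP estimate.

0.418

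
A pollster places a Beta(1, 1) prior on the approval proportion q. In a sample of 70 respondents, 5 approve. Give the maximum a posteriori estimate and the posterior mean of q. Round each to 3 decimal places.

MAP = 0.071, posterior mean = 0.083

Posterior: Beta(1+5, 1+65) = Beta(6, 66).
Mode = (6−1)/(6+66−2) = 5/70 = 0.071.
Mean = 6/(6+66) = 6/72 = 0.083.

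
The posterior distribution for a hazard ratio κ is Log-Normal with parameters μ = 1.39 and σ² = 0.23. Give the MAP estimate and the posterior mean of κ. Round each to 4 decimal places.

Mode = exp(μ − σ²) = exp(1.16) = 3.1899.
Mean = exp(μ + σ²/2) = exp(1.505) = 4.5042.

κ_MAP = 3.1899, E[κ|data] = 4.5042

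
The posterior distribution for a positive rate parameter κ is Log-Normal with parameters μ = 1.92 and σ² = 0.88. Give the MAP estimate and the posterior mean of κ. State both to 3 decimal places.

MAP estimate = 2.829, posterior mean = 10.591

Mode = exp(μ − σ²) = exp(1.04) = 2.829.
Mean = exp(μ + σ²/2) = exp(2.360) = 10.591.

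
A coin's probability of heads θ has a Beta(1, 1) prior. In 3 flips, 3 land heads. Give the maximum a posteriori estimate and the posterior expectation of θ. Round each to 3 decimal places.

Posterior: Beta(1+3, 1+0) = Beta(4, 1).
Since β = 1 ≤ 1 and α > 1, the Beta density is monotone increasing on [0,1]; the mode is at 1.
Mean = 4/(4+1) = 0.800.
Left-skewed posterior ⇒ mean < mode.

maximum a posteriori estimate = 1.000, posterior expectation = 0.800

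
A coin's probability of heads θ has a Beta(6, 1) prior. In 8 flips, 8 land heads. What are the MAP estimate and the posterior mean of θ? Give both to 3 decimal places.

Posterior: Beta(6+8, 1+0) = Beta(14, 1).
Since β = 1 ≤ 1 and α > 1, the Beta density is monotone increasing on [0,1]; the mode is at 1.
Mean = 14/(14+1) = 0.933.
The posterior is left-skewed, so the mode exceeds the mean.

MAP = 1.000, posterior mean = 0.933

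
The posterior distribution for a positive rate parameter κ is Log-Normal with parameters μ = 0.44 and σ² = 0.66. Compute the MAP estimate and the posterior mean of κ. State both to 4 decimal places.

Mode = exp(μ − σ²) = exp(-0.22) = 0.8025.
Mean = exp(μ + σ²/2) = exp(0.770) = 2.1598.

MAP = 0.8025, posterior mean = 2.1598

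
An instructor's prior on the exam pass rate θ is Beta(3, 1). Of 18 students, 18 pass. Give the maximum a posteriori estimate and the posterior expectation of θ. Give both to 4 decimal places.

Posterior: Beta(3+18, 1+0) = Beta(21, 1).
Since β = 1 ≤ 1 and α > 1, the Beta density is monotone increasing on [0,1]; the mode is at 1.
Mean = 21/(21+1) = 0.9545.
Left-skewed posterior ⇒ mean < mode.

MAP = 1.0000; posterior mean = 0.9545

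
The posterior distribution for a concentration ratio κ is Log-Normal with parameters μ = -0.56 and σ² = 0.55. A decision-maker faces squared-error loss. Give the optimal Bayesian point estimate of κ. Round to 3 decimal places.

0.752

Mode = exp(μ − σ²) = exp(-1.11) = 0.330.
Mean = exp(μ + σ²/2) = exp(-0.285) = 0.752.
Squared-error loss ⇒ the optimal estimator is the posterior mean.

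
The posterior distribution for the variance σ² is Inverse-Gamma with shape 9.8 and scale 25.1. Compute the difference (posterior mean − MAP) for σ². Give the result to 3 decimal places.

Mode = β/(α+1) = 25.1/10.8 = 2.324.
Mean = β/(α−1) = 25.1/8.8 = 2.852.
Difference = 2.852 − 2.324 = 0.528.

0.528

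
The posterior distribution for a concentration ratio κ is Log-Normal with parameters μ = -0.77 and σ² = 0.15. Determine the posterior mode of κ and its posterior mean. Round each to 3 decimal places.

posterior mode = 0.399, posterior mean = 0.499

Mode = exp(μ − σ²) = exp(-0.92) = 0.399.
Mean = exp(μ + σ²/2) = exp(-0.695) = 0.499.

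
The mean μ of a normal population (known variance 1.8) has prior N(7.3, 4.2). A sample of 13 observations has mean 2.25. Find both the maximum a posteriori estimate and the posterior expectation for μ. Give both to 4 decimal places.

maximum a posteriori estimate = 2.4112, posterior expectation = 2.4112

Posterior for μ is Normal. Precision-weighted mean: (1/4.2·7.3 + 13/1.8·2.25) / (1/4.2 + 13/1.8) = 2.4112.
A Normal posterior is symmetric, so mode = mean.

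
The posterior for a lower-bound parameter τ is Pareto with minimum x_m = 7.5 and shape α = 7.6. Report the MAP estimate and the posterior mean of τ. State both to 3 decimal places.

The Pareto density is strictly decreasing on [x_m, ∞), so the mode is x_m = 7.500.
Mean = α·x_m/(α−1) = 7.6·7.5/6.6 = 8.636.
Right-skewed posterior ⇒ mode < mean.

MAP: 7.500. Posterior mean: 8.636.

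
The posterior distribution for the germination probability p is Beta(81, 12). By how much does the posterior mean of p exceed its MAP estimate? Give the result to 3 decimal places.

Mode = (81−1)/(81+12−2) = 80/91 = 0.879.
Mean = 81/(81+12) = 81/93 = 0.871.
Difference = 0.871 − 0.879 = -0.008.

-0.008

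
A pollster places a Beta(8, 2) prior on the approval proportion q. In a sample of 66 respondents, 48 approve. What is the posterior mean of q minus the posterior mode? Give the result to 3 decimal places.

-0.006

Posterior: Beta(8+48, 2+18) = Beta(56, 20).
Mode = (56−1)/(56+20−2) = 55/74 = 0.743.
Mean = 56/(56+20) = 56/76 = 0.737.
Difference = 0.737 − 0.743 = -0.006.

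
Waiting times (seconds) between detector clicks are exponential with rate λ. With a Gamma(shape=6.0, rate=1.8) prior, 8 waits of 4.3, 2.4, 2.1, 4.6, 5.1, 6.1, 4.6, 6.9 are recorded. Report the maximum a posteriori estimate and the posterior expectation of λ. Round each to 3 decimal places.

Σ times = 36.1. Posterior: Gamma(shape = 6.0+8 = 14.0, rate = 1.8+36.1 = 37.9).
Mode = (α−1)/β = 13.0/37.9 = 0.343.
Mean = α/β = 14.0/37.9 = 0.369.

MAP = 0.343, posterior mean = 0.369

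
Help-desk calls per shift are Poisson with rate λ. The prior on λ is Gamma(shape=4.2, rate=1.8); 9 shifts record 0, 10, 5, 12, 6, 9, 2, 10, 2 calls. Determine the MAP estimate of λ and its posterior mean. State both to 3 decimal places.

Σ counts = 56. Posterior: Gamma(shape = 4.2+56 = 60.2, rate = 1.8+9 = 10.8).
Mode = (α−1)/β = 59.2/10.8 = 5.481.
Mean = α/β = 60.2/10.8 = 5.574.
Mean > mode: the posterior has a right tail.

MAP: 5.481. Posterior mean: 5.574.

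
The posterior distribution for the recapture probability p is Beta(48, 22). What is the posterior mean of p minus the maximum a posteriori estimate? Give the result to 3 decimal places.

Mode = (48−1)/(48+22−2) = 47/68 = 0.691.
Mean = 48/(48+22) = 48/70 = 0.686.
Difference = 0.686 − 0.691 = -0.005.

-0.005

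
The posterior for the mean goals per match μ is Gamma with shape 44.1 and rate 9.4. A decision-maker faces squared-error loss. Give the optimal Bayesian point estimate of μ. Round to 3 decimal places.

4.691

Mode = (α−1)/β = 43.1/9.4 = 4.585.
Mean = α/β = 44.1/9.4 = 4.691.
Squared-error loss ⇒ the optimal estimator is the posterior mean.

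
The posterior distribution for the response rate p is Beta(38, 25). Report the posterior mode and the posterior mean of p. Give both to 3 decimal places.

Mode = (38−1)/(38+25−2) = 37/61 = 0.607.
Mean = 38/(38+25) = 38/63 = 0.603.
The mean is pulled below the mode by the posterior's left skew.

p_MAP = 0.607, E[p|data] = 0.603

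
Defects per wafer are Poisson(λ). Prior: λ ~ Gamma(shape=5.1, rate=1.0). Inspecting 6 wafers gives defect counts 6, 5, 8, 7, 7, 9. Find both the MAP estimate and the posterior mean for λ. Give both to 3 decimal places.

Σ counts = 42. Posterior: Gamma(shape = 5.1+42 = 47.1, rate = 1.0+6 = 7.0).
Mode = (α−1)/β = 46.1/7.0 = 6.586.
Mean = α/β = 47.1/7.0 = 6.729.
The mean is pulled above the mode by the posterior's right skew.

MAP = 6.586, posterior mean = 6.729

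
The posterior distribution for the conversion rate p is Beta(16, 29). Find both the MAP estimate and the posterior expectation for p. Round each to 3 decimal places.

Mode = (16−1)/(16+29−2) = 15/43 = 0.349.
Mean = 16/(16+29) = 16/45 = 0.356.
Mean > mode: the posterior has a right tail.

MAP: 0.349. Posterior mean: 0.356.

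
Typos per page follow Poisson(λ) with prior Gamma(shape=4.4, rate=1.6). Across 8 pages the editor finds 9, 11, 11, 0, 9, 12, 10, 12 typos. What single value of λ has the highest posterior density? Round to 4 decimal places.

8.0625

Σ counts = 74. Posterior: Gamma(shape = 4.4+74 = 78.4, rate = 1.6+8 = 9.6).
Mode = (α−1)/β = 77.4/9.6 = 8.0625.
Mean = α/β = 78.4/9.6 = 8.1667.
This is the posterior mode — the MAP estimate.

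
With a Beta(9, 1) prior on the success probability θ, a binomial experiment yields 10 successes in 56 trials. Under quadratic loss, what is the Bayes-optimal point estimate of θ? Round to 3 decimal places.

0.288

Posterior: Beta(9+10, 1+46) = Beta(19, 47).
Mode = (19−1)/(19+47−2) = 18/64 = 0.281.
Mean = 19/(19+47) = 19/66 = 0.288.
Quadratic loss ⇒ the optimal estimator is the posterior mean.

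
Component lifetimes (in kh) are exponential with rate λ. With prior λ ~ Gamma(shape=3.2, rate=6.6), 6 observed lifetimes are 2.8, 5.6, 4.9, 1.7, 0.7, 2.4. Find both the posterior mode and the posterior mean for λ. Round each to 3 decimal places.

MAP: 0.332. Posterior mean: 0.372.

Σ times = 18.1. Posterior: Gamma(shape = 3.2+6 = 9.2, rate = 6.6+18.1 = 24.7).
Mode = (α−1)/β = 8.2/24.7 = 0.332.
Mean = α/β = 9.2/24.7 = 0.372.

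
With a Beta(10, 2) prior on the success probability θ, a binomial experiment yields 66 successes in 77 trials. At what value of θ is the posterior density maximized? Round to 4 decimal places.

Posterior: Beta(10+66, 2+11) = Beta(76, 13).
Mode = (76−1)/(76+13−2) = 75/87 = 0.8621.
Mean = 76/(76+13) = 76/89 = 0.8539.
This is the posterior mode — the MAP estimate.

0.8621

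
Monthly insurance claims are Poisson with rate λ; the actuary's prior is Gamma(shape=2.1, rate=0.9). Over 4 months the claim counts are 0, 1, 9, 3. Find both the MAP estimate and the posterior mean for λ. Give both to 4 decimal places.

MAP estimate = 2.8776, posterior mean = 3.0816

Σ counts = 13. Posterior: Gamma(shape = 2.1+13 = 15.1, rate = 0.9+4 = 4.9).
Mode = (α−1)/β = 14.1/4.9 = 2.8776.
Mean = α/β = 15.1/4.9 = 3.0816.
Right-skewed posterior ⇒ mode < mean.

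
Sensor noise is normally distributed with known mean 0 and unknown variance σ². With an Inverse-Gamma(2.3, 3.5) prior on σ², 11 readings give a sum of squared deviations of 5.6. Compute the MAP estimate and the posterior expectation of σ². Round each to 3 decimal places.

σ²_MAP = 0.716, E[σ²|data] = 0.926

Posterior: Inverse-Gamma(shape = 2.3+11/2 = 7.8, scale = 3.5+5.6/2 = 6.3).
Mode = β/(α+1) = 6.3/8.8 = 0.716.
Mean = β/(α−1) = 6.3/6.8 = 0.926.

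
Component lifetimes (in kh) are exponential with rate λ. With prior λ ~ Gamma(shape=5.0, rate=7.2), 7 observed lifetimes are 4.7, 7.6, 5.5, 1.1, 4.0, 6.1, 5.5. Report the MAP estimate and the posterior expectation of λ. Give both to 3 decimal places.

MAP = 0.264, posterior mean = 0.288

Σ times = 34.5. Posterior: Gamma(shape = 5.0+7 = 12.0, rate = 7.2+34.5 = 41.7).
Mode = (α−1)/β = 11.0/41.7 = 0.264.
Mean = α/β = 12.0/41.7 = 0.288.
Mean > mode: the posterior has a right tail.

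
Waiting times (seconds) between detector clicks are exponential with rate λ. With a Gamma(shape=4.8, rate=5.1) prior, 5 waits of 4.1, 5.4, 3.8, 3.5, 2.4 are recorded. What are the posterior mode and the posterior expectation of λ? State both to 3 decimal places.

MAP: 0.362. Posterior mean: 0.403.

Σ times = 19.2. Posterior: Gamma(shape = 4.8+5 = 9.8, rate = 5.1+19.2 = 24.3).
Mode = (α−1)/β = 8.8/24.3 = 0.362.
Mean = α/β = 9.8/24.3 = 0.403.
The posterior is right-skewed, so the mean exceeds the mode.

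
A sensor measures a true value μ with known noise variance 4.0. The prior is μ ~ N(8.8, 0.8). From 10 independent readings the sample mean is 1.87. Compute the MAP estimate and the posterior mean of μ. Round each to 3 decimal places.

Posterior for μ is Normal. Precision-weighted mean: (1/0.8·8.8 + 10/4.0·1.87) / (1/0.8 + 10/4.0) = 4.180.
A Normal posterior is symmetric, so mode = mean.

MAP = 4.180; posterior mean = 4.180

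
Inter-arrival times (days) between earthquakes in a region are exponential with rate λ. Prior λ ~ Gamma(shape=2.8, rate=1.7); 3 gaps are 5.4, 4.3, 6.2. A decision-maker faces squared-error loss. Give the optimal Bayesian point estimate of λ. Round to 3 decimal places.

Σ times = 15.9. Posterior: Gamma(shape = 2.8+3 = 5.8, rate = 1.7+15.9 = 17.6).
Mode = (α−1)/β = 4.8/17.6 = 0.273.
Mean = α/β = 5.8/17.6 = 0.330.
Squared-error loss ⇒ the optimal estimator is the posterior mean.

0.330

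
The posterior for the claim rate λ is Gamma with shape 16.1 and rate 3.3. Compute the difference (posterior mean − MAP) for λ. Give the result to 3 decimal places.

0.303

Mode = (α−1)/β = 15.1/3.3 = 4.576.
Mean = α/β = 16.1/3.3 = 4.879.
Difference = 4.879 − 4.576 = 0.303.
The mean is pulled above the mode by the posterior's right skew.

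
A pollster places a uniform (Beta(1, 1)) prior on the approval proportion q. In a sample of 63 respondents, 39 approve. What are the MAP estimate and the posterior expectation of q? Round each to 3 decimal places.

MAP estimate = 0.619, posterior expectation = 0.615

Posterior: Beta(1+39, 1+24) = Beta(40, 25).
Mode = (40−1)/(40+25−2) = 39/63 = 0.619.
Mean = 40/(40+25) = 40/65 = 0.615.
Left-skewed posterior ⇒ mean < mode.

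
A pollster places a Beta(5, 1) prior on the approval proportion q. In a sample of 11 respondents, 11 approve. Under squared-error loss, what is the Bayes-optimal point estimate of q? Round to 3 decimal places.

0.941

Posterior: Beta(5+11, 1+0) = Beta(16, 1).
Since β = 1 ≤ 1 and α > 1, the Beta density is monotone increasing on [0,1]; the mode is at 1.
Mean = 16/(16+1) = 0.941.
Squared-error loss ⇒ the optimal estimator is the posterior mean.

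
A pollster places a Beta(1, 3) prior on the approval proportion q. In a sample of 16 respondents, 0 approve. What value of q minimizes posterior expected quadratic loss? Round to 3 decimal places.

0.050

Posterior: Beta(1+0, 3+16) = Beta(1, 19).
Since α = 1 ≤ 1 and β > 1, the Beta density is monotone decreasing on [0,1]; the mode is at 0.
Mean = 1/(1+19) = 0.050.
Quadratic loss ⇒ the optimal estimator is the posterior mean.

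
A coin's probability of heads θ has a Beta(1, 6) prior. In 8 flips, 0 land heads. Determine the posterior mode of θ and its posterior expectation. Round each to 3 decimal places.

Posterior: Beta(1+0, 6+8) = Beta(1, 14).
Since α = 1 ≤ 1 and β > 1, the Beta density is monotone decreasing on [0,1]; the mode is at 0.
Mean = 1/(1+14) = 0.067.

θ_MAP = 0.000, E[θ|data] = 0.067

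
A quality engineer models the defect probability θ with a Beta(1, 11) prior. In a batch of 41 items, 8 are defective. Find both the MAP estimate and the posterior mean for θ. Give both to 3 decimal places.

Posterior: Beta(1+8, 11+33) = Beta(9, 44).
Mode = (9−1)/(9+44−2) = 8/51 = 0.157.
Mean = 9/(9+44) = 9/53 = 0.170.

MAP = 0.157, posterior mean = 0.170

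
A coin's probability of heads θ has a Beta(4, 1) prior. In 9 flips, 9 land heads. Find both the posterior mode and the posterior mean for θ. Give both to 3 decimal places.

MAP = 1.000; posterior mean = 0.929

Posterior: Beta(4+9, 1+0) = Beta(13, 1).
Since β = 1 ≤ 1 and α > 1, the Beta density is monotone increasing on [0,1]; the mode is at 1.
Mean = 13/(13+1) = 0.929.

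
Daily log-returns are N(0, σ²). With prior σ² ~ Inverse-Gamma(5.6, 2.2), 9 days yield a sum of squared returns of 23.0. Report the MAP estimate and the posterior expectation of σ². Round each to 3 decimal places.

MAP estimate = 1.234, posterior expectation = 1.505

Posterior: Inverse-Gamma(shape = 5.6+9/2 = 10.1, scale = 2.2+23.0/2 = 13.7).
Mode = β/(α+1) = 13.7/11.1 = 1.234.
Mean = β/(α−1) = 13.7/9.1 = 1.505.
Right-skewed posterior ⇒ mode < mean.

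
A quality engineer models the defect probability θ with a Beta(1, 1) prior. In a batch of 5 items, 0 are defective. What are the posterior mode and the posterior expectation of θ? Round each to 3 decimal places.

MAP = 0.000, posterior mean = 0.143

Posterior: Beta(1+0, 1+5) = Beta(1, 6).
Since α = 1 ≤ 1 and β > 1, the Beta density is monotone decreasing on [0,1]; the mode is at 0.
Mean = 1/(1+6) = 0.143.
The posterior is right-skewed, so the mean exceeds the mode.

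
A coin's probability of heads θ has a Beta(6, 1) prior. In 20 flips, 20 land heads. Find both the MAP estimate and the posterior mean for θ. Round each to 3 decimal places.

Posterior: Beta(6+20, 1+0) = Beta(26, 1).
Since β = 1 ≤ 1 and α > 1, the Beta density is monotone increasing on [0,1]; the mode is at 1.
Mean = 26/(26+1) = 0.963.

θ_MAP = 1.000, E[θ|data] = 0.963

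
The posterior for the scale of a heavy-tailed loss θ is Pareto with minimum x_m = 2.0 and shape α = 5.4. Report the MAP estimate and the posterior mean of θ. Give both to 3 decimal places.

The Pareto density is strictly decreasing on [x_m, ∞), so the mode is x_m = 2.000.
Mean = α·x_m/(α−1) = 5.4·2.0/4.4 = 2.455.

MAP estimate = 2.000, posterior mean = 2.455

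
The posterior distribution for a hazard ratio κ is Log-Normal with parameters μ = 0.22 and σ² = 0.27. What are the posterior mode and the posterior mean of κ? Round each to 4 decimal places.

Mode = exp(μ − σ²) = exp(-0.05) = 0.9512.
Mean = exp(μ + σ²/2) = exp(0.355) = 1.4262.

MAP: 0.9512. Posterior mean: 1.4262.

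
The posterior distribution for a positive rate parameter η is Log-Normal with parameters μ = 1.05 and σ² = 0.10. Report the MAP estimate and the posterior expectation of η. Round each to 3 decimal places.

η_MAP = 2.586, E[η|data] = 3.004

Mode = exp(μ − σ²) = exp(0.95) = 2.586.
Mean = exp(μ + σ²/2) = exp(1.100) = 3.004.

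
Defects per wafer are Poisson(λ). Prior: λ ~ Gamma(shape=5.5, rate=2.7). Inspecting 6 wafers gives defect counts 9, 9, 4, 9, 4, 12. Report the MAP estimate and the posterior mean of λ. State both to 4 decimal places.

Σ counts = 47. Posterior: Gamma(shape = 5.5+47 = 52.5, rate = 2.7+6 = 8.7).
Mode = (α−1)/β = 51.5/8.7 = 5.9195.
Mean = α/β = 52.5/8.7 = 6.0345.

MAP = 5.9195; posterior mean = 6.0345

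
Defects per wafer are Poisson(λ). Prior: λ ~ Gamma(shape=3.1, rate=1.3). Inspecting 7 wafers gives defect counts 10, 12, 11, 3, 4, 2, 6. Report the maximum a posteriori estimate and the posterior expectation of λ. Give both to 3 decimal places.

Σ counts = 48. Posterior: Gamma(shape = 3.1+48 = 51.1, rate = 1.3+7 = 8.3).
Mode = (α−1)/β = 50.1/8.3 = 6.036.
Mean = α/β = 51.1/8.3 = 6.157.
Mean > mode: the posterior has a right tail.

MAP: 6.036. Posterior mean: 6.157.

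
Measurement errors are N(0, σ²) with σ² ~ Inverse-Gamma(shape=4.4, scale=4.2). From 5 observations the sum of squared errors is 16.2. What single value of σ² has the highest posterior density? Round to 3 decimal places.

Posterior: Inverse-Gamma(shape = 4.4+5/2 = 6.9, scale = 4.2+16.2/2 = 12.3).
Mode = β/(α+1) = 12.3/7.9 = 1.557.
Mean = β/(α−1) = 12.3/5.9 = 2.085.
This is the posterior mode — the MAP estimate.

1.557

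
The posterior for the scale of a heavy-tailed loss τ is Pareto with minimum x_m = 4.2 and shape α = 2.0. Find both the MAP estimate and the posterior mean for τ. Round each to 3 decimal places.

The Pareto density is strictly decreasing on [x_m, ∞), so the mode is x_m = 4.200.
Mean = α·x_m/(α−1) = 2.0·4.2/1.0 = 8.400.

MAP = 4.200, posterior mean = 8.400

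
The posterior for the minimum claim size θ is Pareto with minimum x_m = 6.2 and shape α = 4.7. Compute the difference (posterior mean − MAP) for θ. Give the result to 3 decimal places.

1.676

The Pareto density is strictly decreasing on [x_m, ∞), so the mode is x_m = 6.200.
Mean = α·x_m/(α−1) = 4.7·6.2/3.7 = 7.876.
Difference = 7.876 − 6.200 = 1.676.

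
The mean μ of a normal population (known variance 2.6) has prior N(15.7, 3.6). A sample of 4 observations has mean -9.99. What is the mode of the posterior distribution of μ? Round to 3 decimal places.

Posterior for μ is Normal. Precision-weighted mean: (1/3.6·15.7 + 4/2.6·-9.99) / (1/3.6 + 4/2.6) = -6.061.
A Normal posterior is symmetric, so mode = mean.
This is the posterior mode — the MAP estimate.

-6.061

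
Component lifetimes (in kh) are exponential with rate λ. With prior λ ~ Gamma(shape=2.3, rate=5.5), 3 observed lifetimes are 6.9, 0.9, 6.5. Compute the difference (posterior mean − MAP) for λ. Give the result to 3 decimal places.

0.051

Σ times = 14.3. Posterior: Gamma(shape = 2.3+3 = 5.3, rate = 5.5+14.3 = 19.8).
Mode = (α−1)/β = 4.3/19.8 = 0.217.
Mean = α/β = 5.3/19.8 = 0.268.
Difference = 0.268 − 0.217 = 0.051.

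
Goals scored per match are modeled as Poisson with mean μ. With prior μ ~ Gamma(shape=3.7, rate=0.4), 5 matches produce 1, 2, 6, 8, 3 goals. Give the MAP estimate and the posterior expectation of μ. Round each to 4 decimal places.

MAP: 4.2037. Posterior mean: 4.3889.

Σ counts = 20. Posterior: Gamma(shape = 3.7+20 = 23.7, rate = 0.4+5 = 5.4).
Mode = (α−1)/β = 22.7/5.4 = 4.2037.
Mean = α/β = 23.7/5.4 = 4.3889.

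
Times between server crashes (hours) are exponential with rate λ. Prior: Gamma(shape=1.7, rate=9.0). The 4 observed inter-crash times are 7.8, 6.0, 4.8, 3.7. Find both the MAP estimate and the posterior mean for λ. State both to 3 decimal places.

Σ times = 22.3. Posterior: Gamma(shape = 1.7+4 = 5.7, rate = 9.0+22.3 = 31.3).
Mode = (α−1)/β = 4.7/31.3 = 0.150.
Mean = α/β = 5.7/31.3 = 0.182.
The posterior is right-skewed, so the mean exceeds the mode.

MAP estimate = 0.150, posterior mean = 0.182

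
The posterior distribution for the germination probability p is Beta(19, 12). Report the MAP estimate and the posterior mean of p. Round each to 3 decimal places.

Mode = (19−1)/(19+12−2) = 18/29 = 0.621.
Mean = 19/(19+12) = 19/31 = 0.613.
Mode > mean: the posterior has a left tail.

MAP = 0.621; posterior mean = 0.613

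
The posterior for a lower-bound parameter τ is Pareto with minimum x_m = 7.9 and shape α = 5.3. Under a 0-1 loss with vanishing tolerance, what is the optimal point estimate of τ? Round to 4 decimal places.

7.9000

The Pareto density is strictly decreasing on [x_m, ∞), so the mode is x_m = 7.9000.
Mean = α·x_m/(α−1) = 5.3·7.9/4.3 = 9.7372.
This is the posterior mode — the MAP estimate.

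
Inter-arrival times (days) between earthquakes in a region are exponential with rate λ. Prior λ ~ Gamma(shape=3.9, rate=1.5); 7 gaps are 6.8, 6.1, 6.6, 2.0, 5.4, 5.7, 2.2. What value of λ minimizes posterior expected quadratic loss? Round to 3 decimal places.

0.300

Σ times = 34.8. Posterior: Gamma(shape = 3.9+7 = 10.9, rate = 1.5+34.8 = 36.3).
Mode = (α−1)/β = 9.9/36.3 = 0.273.
Mean = α/β = 10.9/36.3 = 0.300.
Quadratic loss ⇒ the optimal estimator is the posterior mean.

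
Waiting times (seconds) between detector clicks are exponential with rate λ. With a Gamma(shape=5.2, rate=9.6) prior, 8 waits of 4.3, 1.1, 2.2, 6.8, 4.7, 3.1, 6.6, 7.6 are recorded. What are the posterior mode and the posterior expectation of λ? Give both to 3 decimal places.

Σ times = 36.4. Posterior: Gamma(shape = 5.2+8 = 13.2, rate = 9.6+36.4 = 46.0).
Mode = (α−1)/β = 12.2/46.0 = 0.265.
Mean = α/β = 13.2/46.0 = 0.287.

MAP: 0.265. Posterior mean: 0.287.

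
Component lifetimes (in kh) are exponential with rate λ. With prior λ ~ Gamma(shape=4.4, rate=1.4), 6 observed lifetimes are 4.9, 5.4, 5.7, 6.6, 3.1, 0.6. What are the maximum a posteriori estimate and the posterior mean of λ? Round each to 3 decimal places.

MAP: 0.339. Posterior mean: 0.375.

Σ times = 26.3. Posterior: Gamma(shape = 4.4+6 = 10.4, rate = 1.4+26.3 = 27.7).
Mode = (α−1)/β = 9.4/27.7 = 0.339.
Mean = α/β = 10.4/27.7 = 0.375.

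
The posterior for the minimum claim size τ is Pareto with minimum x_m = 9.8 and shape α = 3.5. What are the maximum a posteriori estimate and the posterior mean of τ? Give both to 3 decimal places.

MAP = 9.800, posterior mean = 13.720

The Pareto density is strictly decreasing on [x_m, ∞), so the mode is x_m = 9.800.
Mean = α·x_m/(α−1) = 3.5·9.8/2.5 = 13.720.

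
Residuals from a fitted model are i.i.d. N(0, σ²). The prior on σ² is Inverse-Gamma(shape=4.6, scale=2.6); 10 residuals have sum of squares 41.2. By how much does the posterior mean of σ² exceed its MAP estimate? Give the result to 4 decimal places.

0.5090

Posterior: Inverse-Gamma(shape = 4.6+10/2 = 9.6, scale = 2.6+41.2/2 = 23.2).
Mode = β/(α+1) = 23.2/10.6 = 2.1887.
Mean = β/(α−1) = 23.2/8.6 = 2.6977.
Difference = 2.6977 − 2.1887 = 0.5090.
The posterior is right-skewed, so the mean exceeds the mode.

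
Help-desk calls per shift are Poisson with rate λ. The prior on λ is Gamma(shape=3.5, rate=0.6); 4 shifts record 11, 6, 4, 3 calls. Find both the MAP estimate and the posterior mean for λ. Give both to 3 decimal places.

Σ counts = 24. Posterior: Gamma(shape = 3.5+24 = 27.5, rate = 0.6+4 = 4.6).
Mode = (α−1)/β = 26.5/4.6 = 5.761.
Mean = α/β = 27.5/4.6 = 5.978.

MAP: 5.761. Posterior mean: 5.978.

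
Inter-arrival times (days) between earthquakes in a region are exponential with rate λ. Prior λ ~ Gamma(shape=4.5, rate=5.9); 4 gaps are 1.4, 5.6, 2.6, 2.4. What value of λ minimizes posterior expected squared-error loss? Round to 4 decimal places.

Σ times = 12.0. Posterior: Gamma(shape = 4.5+4 = 8.5, rate = 5.9+12.0 = 17.9).
Mode = (α−1)/β = 7.5/17.9 = 0.4190.
Mean = α/β = 8.5/17.9 = 0.4749.
Squared-error loss ⇒ the optimal estimator is the posterior mean.

0.4749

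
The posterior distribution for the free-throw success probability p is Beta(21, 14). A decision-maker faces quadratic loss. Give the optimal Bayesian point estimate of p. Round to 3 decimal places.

Mode = (21−1)/(21+14−2) = 20/33 = 0.606.
Mean = 21/(21+14) = 21/35 = 0.600.
Quadratic loss ⇒ the optimal estimator is the posterior mean.

0.600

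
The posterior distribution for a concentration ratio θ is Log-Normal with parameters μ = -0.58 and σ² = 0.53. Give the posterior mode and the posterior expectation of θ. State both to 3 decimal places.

Mode = exp(μ − σ²) = exp(-1.11) = 0.330.
Mean = exp(μ + σ²/2) = exp(-0.315) = 0.730.

θ_MAP = 0.330, E[θ|data] = 0.730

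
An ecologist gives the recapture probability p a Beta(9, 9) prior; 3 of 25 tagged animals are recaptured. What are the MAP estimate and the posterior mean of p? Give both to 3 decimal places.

MAP = 0.268, posterior mean = 0.279

Posterior: Beta(9+3, 9+22) = Beta(12, 31).
Mode = (12−1)/(12+31−2) = 11/41 = 0.268.
Mean = 12/(12+31) = 12/43 = 0.279.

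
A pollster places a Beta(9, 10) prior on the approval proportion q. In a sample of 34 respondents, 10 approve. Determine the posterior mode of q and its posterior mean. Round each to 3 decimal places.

posterior mode = 0.353, posterior mean = 0.358

Posterior: Beta(9+10, 10+24) = Beta(19, 34).
Mode = (19−1)/(19+34−2) = 18/51 = 0.353.
Mean = 19/(19+34) = 19/53 = 0.358.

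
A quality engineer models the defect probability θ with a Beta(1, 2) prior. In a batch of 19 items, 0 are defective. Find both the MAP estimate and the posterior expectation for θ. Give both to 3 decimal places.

Posterior: Beta(1+0, 2+19) = Beta(1, 21).
Since α = 1 ≤ 1 and β > 1, the Beta density is monotone decreasing on [0,1]; the mode is at 0.
Mean = 1/(1+21) = 0.045.

MAP = 0.000, posterior mean = 0.045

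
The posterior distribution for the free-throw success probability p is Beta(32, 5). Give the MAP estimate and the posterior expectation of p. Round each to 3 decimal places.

MAP: 0.886. Posterior mean: 0.865.

Mode = (32−1)/(32+5−2) = 31/35 = 0.886.
Mean = 32/(32+5) = 32/37 = 0.865.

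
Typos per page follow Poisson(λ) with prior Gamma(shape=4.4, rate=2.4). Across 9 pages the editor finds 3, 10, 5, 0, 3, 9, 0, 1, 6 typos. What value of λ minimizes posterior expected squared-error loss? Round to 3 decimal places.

Σ counts = 37. Posterior: Gamma(shape = 4.4+37 = 41.4, rate = 2.4+9 = 11.4).
Mode = (α−1)/β = 40.4/11.4 = 3.544.
Mean = α/β = 41.4/11.4 = 3.632.
Squared-error loss ⇒ the optimal estimator is the posterior mean.

3.632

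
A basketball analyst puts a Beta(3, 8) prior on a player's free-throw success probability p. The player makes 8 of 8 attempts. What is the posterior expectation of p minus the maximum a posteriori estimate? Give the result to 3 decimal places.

Posterior: Beta(3+8, 8+0) = Beta(11, 8).
Mode = (11−1)/(11+8−2) = 10/17 = 0.588.
Mean = 11/(11+8) = 11/19 = 0.579.
Difference = 0.579 − 0.588 = -0.009.
The posterior is left-skewed, so the mode exceeds the mean.

-0.009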